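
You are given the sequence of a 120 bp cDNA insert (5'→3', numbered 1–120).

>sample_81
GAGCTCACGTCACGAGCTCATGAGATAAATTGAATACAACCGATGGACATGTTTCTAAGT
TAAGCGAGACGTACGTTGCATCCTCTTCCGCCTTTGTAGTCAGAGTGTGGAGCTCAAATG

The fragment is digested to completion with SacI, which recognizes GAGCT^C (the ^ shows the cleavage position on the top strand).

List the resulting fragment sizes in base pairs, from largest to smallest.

96, 13, 6, 5 bp

SacI sites (GAGCTC) start at positions 1, 14, 110.
SacI cuts after base 5 of each site (before the last base), so after positions 5, 18, 114.
Linear molecule, 3 cuts → 4 fragments:
  1–5 → 5 bp
  6–18 → 13 bp
  19–114 → 96 bp
  115–120 → 6 bp
Sorted largest to smallest: 96, 13, 6, 5 bp.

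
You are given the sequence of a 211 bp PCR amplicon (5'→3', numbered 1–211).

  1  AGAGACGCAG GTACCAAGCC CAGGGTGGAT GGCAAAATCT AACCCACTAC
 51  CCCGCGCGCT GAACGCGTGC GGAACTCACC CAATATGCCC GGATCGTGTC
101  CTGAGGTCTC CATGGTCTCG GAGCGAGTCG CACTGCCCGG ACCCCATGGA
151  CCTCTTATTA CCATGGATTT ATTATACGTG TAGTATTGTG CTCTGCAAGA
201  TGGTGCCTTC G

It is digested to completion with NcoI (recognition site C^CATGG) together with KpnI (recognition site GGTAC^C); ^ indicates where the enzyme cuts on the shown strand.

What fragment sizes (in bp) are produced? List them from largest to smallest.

96, 50, 34, 17, 14 bp

NcoI sites (CCATGG) start at positions 110, 144, 161.
NcoI cuts after the first base of each site, so after positions 110, 144, 161.
The KpnI site (GGTACC) starts at position 10.
KpnI cuts after base 5 of each site (before the last base), so after position 14.
Combined cut positions: 14, 110, 144, 161.
Linear molecule, 4 cuts → 5 fragments:
  1–14 → 14 bp
  15–110 → 96 bp
  111–144 → 34 bp
  145–161 → 17 bp
  162–211 → 50 bp
Sorted largest to smallest: 96, 50, 34, 17, 14 bp.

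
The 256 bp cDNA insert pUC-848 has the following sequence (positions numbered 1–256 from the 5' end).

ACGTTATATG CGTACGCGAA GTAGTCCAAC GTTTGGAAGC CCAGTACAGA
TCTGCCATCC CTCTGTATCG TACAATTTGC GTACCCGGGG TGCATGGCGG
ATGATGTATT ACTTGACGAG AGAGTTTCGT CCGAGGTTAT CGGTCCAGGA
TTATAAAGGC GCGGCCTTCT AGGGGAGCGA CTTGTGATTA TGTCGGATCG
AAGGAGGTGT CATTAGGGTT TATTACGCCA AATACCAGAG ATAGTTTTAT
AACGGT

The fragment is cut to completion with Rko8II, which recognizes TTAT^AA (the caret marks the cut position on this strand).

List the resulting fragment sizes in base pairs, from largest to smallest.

154, 96, 6 bp

Rko8II sites (TTATAA) start at positions 151, 247.
Rko8II cuts after base 4 of each site, so after positions 154, 250.
Linear molecule, 2 cuts → 3 fragments:
  1–154 → 154 bp
  155–250 → 96 bp
  251–256 → 6 bp
Sorted largest to smallest: 154, 96, 6 bp.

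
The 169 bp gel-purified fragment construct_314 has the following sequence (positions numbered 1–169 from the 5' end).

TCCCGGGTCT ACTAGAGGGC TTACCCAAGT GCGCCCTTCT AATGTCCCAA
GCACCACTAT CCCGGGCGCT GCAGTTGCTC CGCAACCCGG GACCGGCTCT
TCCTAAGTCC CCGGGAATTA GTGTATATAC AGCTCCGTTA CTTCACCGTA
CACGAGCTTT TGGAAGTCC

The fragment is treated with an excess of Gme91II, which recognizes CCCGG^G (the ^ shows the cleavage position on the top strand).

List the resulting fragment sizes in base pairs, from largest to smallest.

59, 55, 25, 24, 6 bp

Gme91II sites (CCCGGG) start at positions 2, 61, 86, 110.
Gme91II cuts after base 5 of each site (before the last base), so after positions 6, 65, 90, 114.
Linear molecule, 4 cuts → 5 fragments:
  1–6 → 6 bp
  7–65 → 59 bp
  66–90 → 25 bp
  91–114 → 24 bp
  115–169 → 55 bp
Sorted largest to smallest: 59, 55, 25, 24, 6 bp.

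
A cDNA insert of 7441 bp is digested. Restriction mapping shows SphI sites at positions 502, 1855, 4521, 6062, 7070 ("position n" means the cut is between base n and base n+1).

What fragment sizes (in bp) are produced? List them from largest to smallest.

2666, 1541, 1353, 1008, 502, 371 bp

Linear molecule, 5 cuts → 6 fragments:
  502 − 0 = 502 bp
  1855 − 502 = 1353 bp
  4521 − 1855 = 2666 bp
  6062 − 4521 = 1541 bp
  7070 − 6062 = 1008 bp
  7441 − 7070 = 371 bp
Sorted largest to smallest: 2666, 1541, 1353, 1008, 502, 371 bp.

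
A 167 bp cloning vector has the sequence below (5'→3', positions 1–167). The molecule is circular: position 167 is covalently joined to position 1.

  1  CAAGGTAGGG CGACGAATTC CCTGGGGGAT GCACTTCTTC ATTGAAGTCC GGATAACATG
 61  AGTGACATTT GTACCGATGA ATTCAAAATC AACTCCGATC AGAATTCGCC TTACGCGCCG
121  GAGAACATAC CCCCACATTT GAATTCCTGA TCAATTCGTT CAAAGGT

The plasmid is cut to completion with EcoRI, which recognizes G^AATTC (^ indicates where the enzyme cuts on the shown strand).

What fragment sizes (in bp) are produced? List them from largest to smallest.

EcoRI sites (GAATTC) start at positions 15, 79, 102, 141.
EcoRI cuts after the first base of each site, so after positions 15, 79, 102, 141.
Circular molecule, 4 cuts → 4 fragments:
  16–79 → 64 bp
  80–102 → 23 bp
  103–141 → 39 bp
  142–167 then 1–15 → 26 + 15 = 41 bp
Sorted largest to smallest: 64, 41, 39, 23 bp.

64, 41, 39, 23 bp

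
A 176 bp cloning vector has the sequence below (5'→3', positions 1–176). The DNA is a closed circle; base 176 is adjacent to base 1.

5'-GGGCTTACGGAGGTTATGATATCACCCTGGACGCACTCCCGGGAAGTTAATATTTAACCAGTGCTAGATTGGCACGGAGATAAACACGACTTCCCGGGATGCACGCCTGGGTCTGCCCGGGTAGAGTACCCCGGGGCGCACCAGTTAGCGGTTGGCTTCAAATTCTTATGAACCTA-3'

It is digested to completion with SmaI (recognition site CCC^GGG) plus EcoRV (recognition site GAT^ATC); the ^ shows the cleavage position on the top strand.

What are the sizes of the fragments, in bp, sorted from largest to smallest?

SmaI sites (CCCGGG) start at positions 38, 93, 116, 130.
SmaI cuts after base 3 of each site, so after positions 40, 95, 118, 132.
The EcoRV site (GATATC) starts at position 18.
EcoRV cuts after base 3 of each site, so after position 20.
Combined cut positions: 20, 40, 95, 118, 132.
Circular molecule, 5 cuts → 5 fragments:
  21–40 → 20 bp
  41–95 → 55 bp
  96–118 → 23 bp
  119–132 → 14 bp
  133–176 then 1–20 → 44 + 20 = 64 bp
Sorted largest to smallest: 64, 55, 23, 20, 14 bp.

64, 55, 23, 20, 14 bp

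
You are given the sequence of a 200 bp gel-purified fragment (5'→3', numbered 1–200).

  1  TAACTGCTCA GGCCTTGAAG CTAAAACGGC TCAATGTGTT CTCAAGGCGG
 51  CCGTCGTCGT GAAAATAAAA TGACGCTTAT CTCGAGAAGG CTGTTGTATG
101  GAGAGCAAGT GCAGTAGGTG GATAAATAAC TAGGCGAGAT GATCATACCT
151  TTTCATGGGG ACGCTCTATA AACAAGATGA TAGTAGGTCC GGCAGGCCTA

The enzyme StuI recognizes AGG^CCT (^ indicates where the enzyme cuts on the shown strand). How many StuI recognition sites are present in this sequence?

AGGCCT occurs starting at positions 10, 194.
StuI cuts at 2 sites.

2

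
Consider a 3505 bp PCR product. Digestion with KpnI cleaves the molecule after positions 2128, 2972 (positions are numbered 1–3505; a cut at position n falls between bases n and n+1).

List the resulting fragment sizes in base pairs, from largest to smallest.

2128, 844, 533 bp

Linear molecule, 2 cuts → 3 fragments:
  2128 − 0 = 2128 bp
  2972 − 2128 = 844 bp
  3505 − 2972 = 533 bp
Sorted largest to smallest: 2128, 844, 533 bp.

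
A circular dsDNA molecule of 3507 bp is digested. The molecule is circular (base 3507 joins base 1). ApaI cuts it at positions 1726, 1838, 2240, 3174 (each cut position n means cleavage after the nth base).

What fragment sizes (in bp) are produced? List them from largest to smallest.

2059, 934, 402, 112 bp

Circular molecule, 4 cuts → 4 fragments:
  1838 − 1726 = 112 bp
  2240 − 1838 = 402 bp
  3174 − 2240 = 934 bp
  wrap: 3507 − 3174 + 1726 = 2059 bp
Sorted largest to smallest: 2059, 934, 402, 112 bp.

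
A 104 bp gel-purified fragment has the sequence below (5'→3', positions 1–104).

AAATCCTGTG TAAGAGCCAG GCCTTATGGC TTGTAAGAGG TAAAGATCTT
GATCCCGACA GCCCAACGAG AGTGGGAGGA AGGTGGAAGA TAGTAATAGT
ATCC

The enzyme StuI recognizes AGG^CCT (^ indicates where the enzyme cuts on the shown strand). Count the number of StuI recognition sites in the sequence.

AGGCCT occurs starting at position 19.
StuI cuts at 1 site.

1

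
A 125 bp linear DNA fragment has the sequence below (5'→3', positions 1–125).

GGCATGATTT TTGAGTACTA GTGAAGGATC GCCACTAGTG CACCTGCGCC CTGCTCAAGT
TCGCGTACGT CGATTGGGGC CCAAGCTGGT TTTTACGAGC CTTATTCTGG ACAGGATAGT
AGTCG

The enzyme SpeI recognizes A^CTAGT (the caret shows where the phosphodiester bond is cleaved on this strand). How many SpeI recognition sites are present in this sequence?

ACTAGT occurs starting at positions 17, 34.
SpeI cuts at 2 sites.

2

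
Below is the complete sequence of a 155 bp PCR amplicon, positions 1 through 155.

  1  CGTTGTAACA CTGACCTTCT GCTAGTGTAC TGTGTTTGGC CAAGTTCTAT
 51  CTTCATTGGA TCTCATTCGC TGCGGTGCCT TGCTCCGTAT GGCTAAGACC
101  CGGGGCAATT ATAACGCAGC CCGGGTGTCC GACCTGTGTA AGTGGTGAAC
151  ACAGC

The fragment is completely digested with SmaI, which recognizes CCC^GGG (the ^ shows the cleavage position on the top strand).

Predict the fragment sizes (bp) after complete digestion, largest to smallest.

101, 33, 21 bp

SmaI sites (CCCGGG) start at positions 99, 120.
SmaI cuts after base 3 of each site, so after positions 101, 122.
Linear molecule, 2 cuts → 3 fragments:
  1–101 → 101 bp
  102–122 → 21 bp
  123–155 → 33 bp
Sorted largest to smallest: 101, 33, 21 bp.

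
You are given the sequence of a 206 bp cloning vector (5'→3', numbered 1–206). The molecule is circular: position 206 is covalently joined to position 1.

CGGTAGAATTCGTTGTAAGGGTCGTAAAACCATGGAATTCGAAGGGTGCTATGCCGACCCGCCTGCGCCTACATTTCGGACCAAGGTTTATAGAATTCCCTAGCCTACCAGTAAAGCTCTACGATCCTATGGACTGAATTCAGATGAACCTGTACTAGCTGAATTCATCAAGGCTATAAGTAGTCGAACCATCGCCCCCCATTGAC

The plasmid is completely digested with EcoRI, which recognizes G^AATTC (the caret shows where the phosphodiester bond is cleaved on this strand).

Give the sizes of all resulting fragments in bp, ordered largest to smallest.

EcoRI sites (GAATTC) start at positions 6, 35, 93, 136, 161.
EcoRI cuts after the first base of each site, so after positions 6, 35, 93, 136, 161.
Circular molecule, 5 cuts → 5 fragments:
  7–35 → 29 bp
  36–93 → 58 bp
  94–136 → 43 bp
  137–161 → 25 bp
  162–206 then 1–6 → 45 + 6 = 51 bp
Sorted largest to smallest: 58, 51, 43, 29, 25 bp.

58, 51, 43, 29, 25 bp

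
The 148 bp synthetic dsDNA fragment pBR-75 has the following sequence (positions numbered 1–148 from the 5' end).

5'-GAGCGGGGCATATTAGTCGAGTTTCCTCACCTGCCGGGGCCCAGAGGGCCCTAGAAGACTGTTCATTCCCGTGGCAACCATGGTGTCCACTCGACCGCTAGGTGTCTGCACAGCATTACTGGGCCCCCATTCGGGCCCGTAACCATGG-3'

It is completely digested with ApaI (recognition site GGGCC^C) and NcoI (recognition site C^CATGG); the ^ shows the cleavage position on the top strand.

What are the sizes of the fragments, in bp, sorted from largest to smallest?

ApaI sites (GGGCCC) start at positions 37, 46, 121, 133.
ApaI cuts after base 5 of each site (before the last base), so after positions 41, 50, 125, 137.
NcoI sites (CCATGG) start at positions 78, 143.
NcoI cuts after the first base of each site, so after positions 78, 143.
Combined cut positions: 41, 50, 78, 125, 137, 143.
Linear molecule, 6 cuts → 7 fragments:
  1–41 → 41 bp
  42–50 → 9 bp
  51–78 → 28 bp
  79–125 → 47 bp
  126–137 → 12 bp
  138–143 → 6 bp
  144–148 → 5 bp
Sorted largest to smallest: 47, 41, 28, 12, 9, 6, 5 bp.

47, 41, 28, 12, 9, 6, 5 bp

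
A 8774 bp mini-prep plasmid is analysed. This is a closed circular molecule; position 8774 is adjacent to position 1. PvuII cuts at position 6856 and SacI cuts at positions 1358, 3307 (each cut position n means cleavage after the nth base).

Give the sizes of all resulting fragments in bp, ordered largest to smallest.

3549, 3276, 1949 bp

Combined cut positions (sorted): 1358, 3307, 6856.
Circular molecule, 3 cuts → 3 fragments:
  3307 − 1358 = 1949 bp
  6856 − 3307 = 3549 bp
  wrap: 8774 − 6856 + 1358 = 3276 bp
Sorted largest to smallest: 3549, 3276, 1949 bp.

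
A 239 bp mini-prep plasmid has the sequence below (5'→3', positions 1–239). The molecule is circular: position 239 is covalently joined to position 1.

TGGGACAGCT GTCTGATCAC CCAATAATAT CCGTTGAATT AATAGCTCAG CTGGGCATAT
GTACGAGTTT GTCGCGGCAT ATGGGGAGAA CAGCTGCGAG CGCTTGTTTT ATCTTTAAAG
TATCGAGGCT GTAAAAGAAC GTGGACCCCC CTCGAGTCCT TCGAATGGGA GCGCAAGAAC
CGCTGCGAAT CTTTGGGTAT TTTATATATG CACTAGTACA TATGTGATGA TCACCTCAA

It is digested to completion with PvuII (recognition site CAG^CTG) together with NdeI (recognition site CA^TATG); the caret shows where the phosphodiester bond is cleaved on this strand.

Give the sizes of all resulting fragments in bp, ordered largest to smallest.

PvuII sites (CAGCTG) start at positions 6, 48, 91.
PvuII cuts after base 3 of each site, so after positions 8, 50, 93.
NdeI sites (CATATG) start at positions 56, 78, 219.
NdeI cuts after base 2 of each site, so after positions 57, 79, 220.
Combined cut positions: 8, 50, 57, 79, 93, 220.
Circular molecule, 6 cuts → 6 fragments:
  9–50 → 42 bp
  51–57 → 7 bp
  58–79 → 22 bp
  80–93 → 14 bp
  94–220 → 127 bp
  221–239 then 1–8 → 19 + 8 = 27 bp
Sorted largest to smallest: 127, 42, 27, 22, 14, 7 bp.

127, 42, 27, 22, 14, 7 bp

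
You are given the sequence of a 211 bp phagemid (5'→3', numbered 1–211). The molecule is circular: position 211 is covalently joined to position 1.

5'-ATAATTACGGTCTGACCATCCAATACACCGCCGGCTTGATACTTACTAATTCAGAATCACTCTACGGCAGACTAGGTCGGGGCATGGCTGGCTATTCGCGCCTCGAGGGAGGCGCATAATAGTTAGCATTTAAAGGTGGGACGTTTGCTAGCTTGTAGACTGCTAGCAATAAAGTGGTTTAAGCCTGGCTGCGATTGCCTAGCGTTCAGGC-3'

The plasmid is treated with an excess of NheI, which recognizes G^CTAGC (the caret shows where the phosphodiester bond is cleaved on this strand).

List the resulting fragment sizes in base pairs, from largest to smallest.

196, 15 bp

NheI sites (GCTAGC) start at positions 147, 162.
NheI cuts after the first base of each site, so after positions 147, 162.
Circular molecule, 2 cuts → 2 fragments:
  148–162 → 15 bp
  163–211 then 1–147 → 49 + 147 = 196 bp
Sorted largest to smallest: 196, 15 bp.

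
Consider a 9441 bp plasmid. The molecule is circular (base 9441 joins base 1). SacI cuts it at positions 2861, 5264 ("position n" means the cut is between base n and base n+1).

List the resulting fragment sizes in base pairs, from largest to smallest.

7038, 2403 bp

Circular molecule, 2 cuts → 2 fragments:
  5264 − 2861 = 2403 bp
  wrap: 9441 − 5264 + 2861 = 7038 bp
Sorted largest to smallest: 7038, 2403 bp.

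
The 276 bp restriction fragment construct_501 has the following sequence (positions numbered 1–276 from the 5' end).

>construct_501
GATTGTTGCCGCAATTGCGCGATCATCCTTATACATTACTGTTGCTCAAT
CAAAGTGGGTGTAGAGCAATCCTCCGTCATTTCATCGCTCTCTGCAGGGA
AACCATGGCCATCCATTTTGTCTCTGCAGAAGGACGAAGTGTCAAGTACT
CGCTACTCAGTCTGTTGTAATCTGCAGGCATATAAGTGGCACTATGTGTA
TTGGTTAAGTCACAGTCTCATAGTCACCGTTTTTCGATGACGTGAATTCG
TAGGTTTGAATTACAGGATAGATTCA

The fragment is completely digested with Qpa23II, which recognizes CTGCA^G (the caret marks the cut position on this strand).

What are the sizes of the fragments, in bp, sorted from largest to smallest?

Qpa23II sites (CTGCAG) start at positions 92, 124, 172.
Qpa23II cuts after base 5 of each site (before the last base), so after positions 96, 128, 176.
Linear molecule, 3 cuts → 4 fragments:
  1–96 → 96 bp
  97–128 → 32 bp
  129–176 → 48 bp
  177–276 → 100 bp
Sorted largest to smallest: 100, 96, 48, 32 bp.

100, 96, 48, 32 bp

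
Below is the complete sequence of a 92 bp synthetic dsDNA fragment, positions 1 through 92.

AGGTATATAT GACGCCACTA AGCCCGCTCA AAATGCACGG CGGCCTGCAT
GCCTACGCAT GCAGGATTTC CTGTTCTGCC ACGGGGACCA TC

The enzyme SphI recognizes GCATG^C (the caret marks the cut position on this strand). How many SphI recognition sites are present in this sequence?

GCATGC occurs starting at positions 47, 57.
SphI cuts at 2 sites.

2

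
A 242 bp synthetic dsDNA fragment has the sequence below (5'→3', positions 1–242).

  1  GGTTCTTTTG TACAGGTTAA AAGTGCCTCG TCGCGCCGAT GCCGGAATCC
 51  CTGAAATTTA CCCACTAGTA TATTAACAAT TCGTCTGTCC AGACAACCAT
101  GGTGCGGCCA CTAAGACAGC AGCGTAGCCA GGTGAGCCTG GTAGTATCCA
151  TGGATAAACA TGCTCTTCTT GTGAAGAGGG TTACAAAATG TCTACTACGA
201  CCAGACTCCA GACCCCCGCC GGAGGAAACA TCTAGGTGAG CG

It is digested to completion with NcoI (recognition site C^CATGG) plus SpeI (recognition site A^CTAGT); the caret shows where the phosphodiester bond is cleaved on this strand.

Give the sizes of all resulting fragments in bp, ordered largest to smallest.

NcoI sites (CCATGG) start at positions 97, 148.
NcoI cuts after the first base of each site, so after positions 97, 148.
The SpeI site (ACTAGT) starts at position 64.
SpeI cuts after the first base of each site, so after position 64.
Combined cut positions: 64, 97, 148.
Linear molecule, 3 cuts → 4 fragments:
  1–64 → 64 bp
  65–97 → 33 bp
  98–148 → 51 bp
  149–242 → 94 bp
Sorted largest to smallest: 94, 64, 51, 33 bp.

94, 64, 51, 33 bp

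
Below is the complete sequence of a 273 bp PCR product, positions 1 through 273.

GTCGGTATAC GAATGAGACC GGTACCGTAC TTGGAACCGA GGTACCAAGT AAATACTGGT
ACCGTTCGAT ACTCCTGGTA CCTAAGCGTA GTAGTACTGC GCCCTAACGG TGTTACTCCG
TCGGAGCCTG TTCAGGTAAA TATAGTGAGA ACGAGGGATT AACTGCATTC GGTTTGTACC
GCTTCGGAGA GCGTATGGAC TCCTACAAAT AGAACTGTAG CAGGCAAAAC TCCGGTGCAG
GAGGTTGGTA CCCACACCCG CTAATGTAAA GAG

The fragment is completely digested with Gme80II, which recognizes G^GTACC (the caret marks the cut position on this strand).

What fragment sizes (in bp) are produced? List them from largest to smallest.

170, 26, 21, 20, 19, 17 bp

Gme80II sites (GGTACC) start at positions 21, 41, 58, 77, 247.
Gme80II cuts after the first base of each site, so after positions 21, 41, 58, 77, 247.
Linear molecule, 5 cuts → 6 fragments:
  1–21 → 21 bp
  22–41 → 20 bp
  42–58 → 17 bp
  59–77 → 19 bp
  78–247 → 170 bp
  248–273 → 26 bp
Sorted largest to smallest: 170, 26, 21, 20, 19, 17 bp.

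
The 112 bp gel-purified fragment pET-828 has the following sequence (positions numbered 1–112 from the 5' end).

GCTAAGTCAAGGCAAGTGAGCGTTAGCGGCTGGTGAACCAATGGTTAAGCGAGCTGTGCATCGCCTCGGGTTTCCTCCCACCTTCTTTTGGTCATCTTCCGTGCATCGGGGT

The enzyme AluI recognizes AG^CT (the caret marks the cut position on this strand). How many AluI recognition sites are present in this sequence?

1

AGCT occurs starting at position 52.
AluI cuts at 1 site.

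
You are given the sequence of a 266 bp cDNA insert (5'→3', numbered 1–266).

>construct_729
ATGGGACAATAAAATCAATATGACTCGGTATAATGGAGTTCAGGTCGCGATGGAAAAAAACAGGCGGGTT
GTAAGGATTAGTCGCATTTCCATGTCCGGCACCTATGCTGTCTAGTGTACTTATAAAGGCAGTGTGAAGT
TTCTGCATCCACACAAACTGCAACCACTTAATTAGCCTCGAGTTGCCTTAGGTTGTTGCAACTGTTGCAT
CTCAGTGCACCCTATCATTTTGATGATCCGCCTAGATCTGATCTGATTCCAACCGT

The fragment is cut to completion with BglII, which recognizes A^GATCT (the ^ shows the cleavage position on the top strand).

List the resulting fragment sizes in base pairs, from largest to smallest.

244, 22 bp

The BglII site (AGATCT) starts at position 244.
BglII cuts after the first base of each site, so after position 244.
Linear molecule, 1 cut → 2 fragments:
  1–244 → 244 bp
  245–266 → 22 bp
Sorted largest to smallest: 244, 22 bp.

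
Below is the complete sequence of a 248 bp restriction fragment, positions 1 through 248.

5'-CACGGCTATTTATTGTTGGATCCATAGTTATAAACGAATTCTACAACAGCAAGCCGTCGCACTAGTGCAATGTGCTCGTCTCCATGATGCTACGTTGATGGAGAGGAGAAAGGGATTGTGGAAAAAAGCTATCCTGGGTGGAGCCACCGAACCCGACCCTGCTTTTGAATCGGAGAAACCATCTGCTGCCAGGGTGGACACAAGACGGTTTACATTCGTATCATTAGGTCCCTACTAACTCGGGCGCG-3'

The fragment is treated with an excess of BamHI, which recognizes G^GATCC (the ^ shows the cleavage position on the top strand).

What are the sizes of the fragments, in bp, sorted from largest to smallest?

The BamHI site (GGATCC) starts at position 18.
BamHI cuts after the first base of each site, so after position 18.
Linear molecule, 1 cut → 2 fragments:
  1–18 → 18 bp
  19–248 → 230 bp
Sorted largest to smallest: 230, 18 bp.

230, 18 bp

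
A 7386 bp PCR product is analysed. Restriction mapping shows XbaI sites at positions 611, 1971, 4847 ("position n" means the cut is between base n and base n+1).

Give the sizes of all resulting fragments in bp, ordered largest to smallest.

Linear molecule, 3 cuts → 4 fragments:
  611 − 0 = 611 bp
  1971 − 611 = 1360 bp
  4847 − 1971 = 2876 bp
  7386 − 4847 = 2539 bp
Sorted largest to smallest: 2876, 2539, 1360, 611 bp.

2876, 2539, 1360, 611 bp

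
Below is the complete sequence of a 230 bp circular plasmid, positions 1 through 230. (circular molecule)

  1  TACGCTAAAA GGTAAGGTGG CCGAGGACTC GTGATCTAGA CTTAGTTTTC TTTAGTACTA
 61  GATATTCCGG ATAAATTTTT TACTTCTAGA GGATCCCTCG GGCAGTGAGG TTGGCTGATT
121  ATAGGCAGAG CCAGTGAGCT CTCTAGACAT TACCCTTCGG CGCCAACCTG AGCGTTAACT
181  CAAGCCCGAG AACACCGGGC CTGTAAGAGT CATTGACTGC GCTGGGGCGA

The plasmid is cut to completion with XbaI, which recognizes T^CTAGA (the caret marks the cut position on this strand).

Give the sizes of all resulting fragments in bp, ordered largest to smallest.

123, 57, 50 bp

XbaI sites (TCTAGA) start at positions 35, 85, 142.
XbaI cuts after the first base of each site, so after positions 35, 85, 142.
Circular molecule, 3 cuts → 3 fragments:
  36–85 → 50 bp
  86–142 → 57 bp
  143–230 then 1–35 → 88 + 35 = 123 bp
Sorted largest to smallest: 123, 57, 50 bp.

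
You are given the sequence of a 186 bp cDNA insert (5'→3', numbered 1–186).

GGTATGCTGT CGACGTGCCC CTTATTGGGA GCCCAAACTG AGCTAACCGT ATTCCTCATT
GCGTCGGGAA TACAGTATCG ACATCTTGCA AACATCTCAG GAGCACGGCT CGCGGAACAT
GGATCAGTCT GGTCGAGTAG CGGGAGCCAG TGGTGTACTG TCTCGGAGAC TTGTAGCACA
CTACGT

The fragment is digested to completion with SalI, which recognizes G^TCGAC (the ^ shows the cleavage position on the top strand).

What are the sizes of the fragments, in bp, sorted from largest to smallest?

The SalI site (GTCGAC) starts at position 9.
SalI cuts after the first base of each site, so after position 9.
Linear molecule, 1 cut → 2 fragments:
  1–9 → 9 bp
  10–186 → 177 bp
Sorted largest to smallest: 177, 9 bp.

177, 9 bp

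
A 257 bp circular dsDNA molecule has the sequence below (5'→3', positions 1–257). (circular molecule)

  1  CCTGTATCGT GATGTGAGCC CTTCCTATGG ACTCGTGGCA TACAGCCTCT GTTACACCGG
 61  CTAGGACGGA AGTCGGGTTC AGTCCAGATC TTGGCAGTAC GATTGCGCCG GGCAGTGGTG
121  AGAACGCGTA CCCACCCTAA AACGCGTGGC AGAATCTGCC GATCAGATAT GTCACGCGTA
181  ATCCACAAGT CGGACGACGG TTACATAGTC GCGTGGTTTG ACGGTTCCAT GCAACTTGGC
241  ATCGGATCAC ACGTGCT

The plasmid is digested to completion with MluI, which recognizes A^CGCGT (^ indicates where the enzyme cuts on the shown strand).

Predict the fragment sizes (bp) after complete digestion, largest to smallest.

MluI sites (ACGCGT) start at positions 124, 142, 174.
MluI cuts after the first base of each site, so after positions 124, 142, 174.
Circular molecule, 3 cuts → 3 fragments:
  125–142 → 18 bp
  143–174 → 32 bp
  175–257 then 1–124 → 83 + 124 = 207 bp
Sorted largest to smallest: 207, 32, 18 bp.

207, 32, 18 bp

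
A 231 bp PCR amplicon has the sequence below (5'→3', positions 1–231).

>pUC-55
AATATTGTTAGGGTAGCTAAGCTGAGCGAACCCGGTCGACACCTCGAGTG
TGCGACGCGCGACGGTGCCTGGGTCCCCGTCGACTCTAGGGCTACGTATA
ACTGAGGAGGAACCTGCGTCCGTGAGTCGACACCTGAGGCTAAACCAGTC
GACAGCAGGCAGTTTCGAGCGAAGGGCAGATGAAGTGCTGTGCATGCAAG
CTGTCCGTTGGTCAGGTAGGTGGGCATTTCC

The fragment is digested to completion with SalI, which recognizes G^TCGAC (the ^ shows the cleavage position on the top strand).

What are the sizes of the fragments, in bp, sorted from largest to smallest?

83, 47, 44, 35, 22 bp

SalI sites (GTCGAC) start at positions 35, 79, 126, 148.
SalI cuts after the first base of each site, so after positions 35, 79, 126, 148.
Linear molecule, 4 cuts → 5 fragments:
  1–35 → 35 bp
  36–79 → 44 bp
  80–126 → 47 bp
  127–148 → 22 bp
  149–231 → 83 bp
Sorted largest to smallest: 83, 47, 44, 35, 22 bp.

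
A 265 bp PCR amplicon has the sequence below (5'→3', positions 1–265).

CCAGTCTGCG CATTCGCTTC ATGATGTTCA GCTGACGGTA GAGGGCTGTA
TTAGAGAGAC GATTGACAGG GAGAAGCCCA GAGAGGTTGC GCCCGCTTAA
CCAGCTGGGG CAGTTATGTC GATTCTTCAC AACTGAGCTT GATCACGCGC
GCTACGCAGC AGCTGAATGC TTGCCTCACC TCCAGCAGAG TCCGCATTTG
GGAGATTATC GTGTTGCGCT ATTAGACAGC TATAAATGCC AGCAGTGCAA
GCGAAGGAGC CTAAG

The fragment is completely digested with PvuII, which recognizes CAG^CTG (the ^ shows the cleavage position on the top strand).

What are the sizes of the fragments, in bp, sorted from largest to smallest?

103, 73, 58, 31 bp

PvuII sites (CAGCTG) start at positions 29, 102, 160.
PvuII cuts after base 3 of each site, so after positions 31, 104, 162.
Linear molecule, 3 cuts → 4 fragments:
  1–31 → 31 bp
  32–104 → 73 bp
  105–162 → 58 bp
  163–265 → 103 bp
Sorted largest to smallest: 103, 73, 58, 31 bp.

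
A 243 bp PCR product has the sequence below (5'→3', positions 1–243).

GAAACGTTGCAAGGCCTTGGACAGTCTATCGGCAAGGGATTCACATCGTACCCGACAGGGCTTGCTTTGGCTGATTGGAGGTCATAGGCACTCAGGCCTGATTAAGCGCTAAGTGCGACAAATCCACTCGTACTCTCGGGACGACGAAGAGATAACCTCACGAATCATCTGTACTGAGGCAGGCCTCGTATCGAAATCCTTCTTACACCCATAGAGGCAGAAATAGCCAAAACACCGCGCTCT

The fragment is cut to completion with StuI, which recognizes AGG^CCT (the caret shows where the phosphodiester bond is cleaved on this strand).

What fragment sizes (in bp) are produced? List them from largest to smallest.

StuI sites (AGGCCT) start at positions 12, 94, 181.
StuI cuts after base 3 of each site, so after positions 14, 96, 183.
Linear molecule, 3 cuts → 4 fragments:
  1–14 → 14 bp
  15–96 → 82 bp
  97–183 → 87 bp
  184–243 → 60 bp
Sorted largest to smallest: 87, 82, 60, 14 bp.

87, 82, 60, 14 bp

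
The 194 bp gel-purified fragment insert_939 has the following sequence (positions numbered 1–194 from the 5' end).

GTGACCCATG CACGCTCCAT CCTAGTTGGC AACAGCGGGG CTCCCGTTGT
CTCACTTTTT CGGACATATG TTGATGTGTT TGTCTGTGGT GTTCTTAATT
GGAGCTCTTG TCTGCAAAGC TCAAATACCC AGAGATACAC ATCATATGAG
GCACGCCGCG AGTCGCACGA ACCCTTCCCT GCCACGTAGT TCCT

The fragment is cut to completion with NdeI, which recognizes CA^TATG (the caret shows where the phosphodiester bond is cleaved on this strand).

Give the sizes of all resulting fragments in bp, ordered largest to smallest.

78, 66, 50 bp

NdeI sites (CATATG) start at positions 65, 143.
NdeI cuts after base 2 of each site, so after positions 66, 144.
Linear molecule, 2 cuts → 3 fragments:
  1–66 → 66 bp
  67–144 → 78 bp
  145–194 → 50 bp
Sorted largest to smallest: 78, 66, 50 bp.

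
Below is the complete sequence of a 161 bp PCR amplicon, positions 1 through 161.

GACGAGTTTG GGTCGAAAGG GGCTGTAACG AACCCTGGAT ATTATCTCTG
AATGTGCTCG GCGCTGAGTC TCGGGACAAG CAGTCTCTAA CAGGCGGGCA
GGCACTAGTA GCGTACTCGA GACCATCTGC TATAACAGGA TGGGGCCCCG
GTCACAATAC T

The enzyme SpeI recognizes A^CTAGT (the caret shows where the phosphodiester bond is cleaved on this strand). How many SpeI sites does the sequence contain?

1

ACTAGT occurs starting at position 104.
SpeI cuts at 1 site.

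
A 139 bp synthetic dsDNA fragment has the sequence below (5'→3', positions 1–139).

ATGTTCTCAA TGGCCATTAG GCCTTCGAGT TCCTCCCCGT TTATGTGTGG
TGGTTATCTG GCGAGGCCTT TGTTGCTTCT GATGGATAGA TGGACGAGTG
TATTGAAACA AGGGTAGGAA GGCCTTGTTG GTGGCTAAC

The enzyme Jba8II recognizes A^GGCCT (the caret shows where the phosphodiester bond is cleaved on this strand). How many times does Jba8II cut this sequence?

3

AGGCCT occurs starting at positions 19, 64, 120.
Jba8II cuts at 3 sites.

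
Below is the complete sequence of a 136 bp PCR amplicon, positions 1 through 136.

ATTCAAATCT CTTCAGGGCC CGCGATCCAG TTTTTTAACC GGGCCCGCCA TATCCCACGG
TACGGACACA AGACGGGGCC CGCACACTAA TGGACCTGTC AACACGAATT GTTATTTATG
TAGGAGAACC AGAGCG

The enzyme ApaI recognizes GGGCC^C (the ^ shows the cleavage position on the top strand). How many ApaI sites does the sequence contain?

3

GGGCCC occurs starting at positions 16, 41, 76.
ApaI cuts at 3 sites.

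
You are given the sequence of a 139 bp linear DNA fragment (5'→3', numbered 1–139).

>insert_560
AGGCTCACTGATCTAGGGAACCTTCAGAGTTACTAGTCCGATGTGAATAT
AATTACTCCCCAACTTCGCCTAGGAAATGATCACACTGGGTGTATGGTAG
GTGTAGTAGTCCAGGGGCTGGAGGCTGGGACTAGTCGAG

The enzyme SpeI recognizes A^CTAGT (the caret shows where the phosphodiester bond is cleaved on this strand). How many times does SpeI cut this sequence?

ACTAGT occurs starting at positions 32, 130.
SpeI cuts at 2 sites.

2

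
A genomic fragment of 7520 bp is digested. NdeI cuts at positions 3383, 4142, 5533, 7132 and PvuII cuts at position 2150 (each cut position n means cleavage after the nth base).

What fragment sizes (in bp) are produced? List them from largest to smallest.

2150, 1599, 1391, 1233, 759, 388 bp

Combined cut positions (sorted): 2150, 3383, 4142, 5533, 7132.
Linear molecule, 5 cuts → 6 fragments:
  2150 − 0 = 2150 bp
  3383 − 2150 = 1233 bp
  4142 − 3383 = 759 bp
  5533 − 4142 = 1391 bp
  7132 − 5533 = 1599 bp
  7520 − 7132 = 388 bp
Sorted largest to smallest: 2150, 1599, 1391, 1233, 759, 388 bp.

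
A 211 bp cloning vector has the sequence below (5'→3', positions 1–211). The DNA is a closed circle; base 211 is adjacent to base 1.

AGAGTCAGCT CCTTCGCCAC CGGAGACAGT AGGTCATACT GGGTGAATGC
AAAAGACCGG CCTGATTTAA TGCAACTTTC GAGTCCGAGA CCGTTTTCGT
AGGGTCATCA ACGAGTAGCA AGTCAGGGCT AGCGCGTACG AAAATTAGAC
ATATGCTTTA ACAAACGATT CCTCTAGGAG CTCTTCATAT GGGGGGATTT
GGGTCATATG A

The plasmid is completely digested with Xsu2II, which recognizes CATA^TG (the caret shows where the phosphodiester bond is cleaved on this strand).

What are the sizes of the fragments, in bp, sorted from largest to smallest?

156, 36, 19 bp

Xsu2II sites (CATATG) start at positions 150, 186, 205.
Xsu2II cuts after base 4 of each site, so after positions 153, 189, 208.
Circular molecule, 3 cuts → 3 fragments:
  154–189 → 36 bp
  190–208 → 19 bp
  209–211 then 1–153 → 3 + 153 = 156 bp
Sorted largest to smallest: 156, 36, 19 bp.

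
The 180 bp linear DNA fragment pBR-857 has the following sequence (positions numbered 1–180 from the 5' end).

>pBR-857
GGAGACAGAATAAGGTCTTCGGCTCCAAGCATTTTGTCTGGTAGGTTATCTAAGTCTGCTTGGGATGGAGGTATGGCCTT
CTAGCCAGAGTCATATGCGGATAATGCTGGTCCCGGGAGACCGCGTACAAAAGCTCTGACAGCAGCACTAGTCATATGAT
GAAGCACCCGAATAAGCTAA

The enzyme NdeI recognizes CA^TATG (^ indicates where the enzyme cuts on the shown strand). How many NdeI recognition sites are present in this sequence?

2

CATATG occurs starting at positions 92, 153.
NdeI cuts at 2 sites.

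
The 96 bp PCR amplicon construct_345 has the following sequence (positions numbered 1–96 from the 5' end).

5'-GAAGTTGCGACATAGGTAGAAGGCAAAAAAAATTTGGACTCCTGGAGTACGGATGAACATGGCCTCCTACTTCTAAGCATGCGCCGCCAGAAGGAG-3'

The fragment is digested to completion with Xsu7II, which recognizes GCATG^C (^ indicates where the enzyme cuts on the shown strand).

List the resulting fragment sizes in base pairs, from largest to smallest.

The Xsu7II site (GCATGC) starts at position 77.
Xsu7II cuts after base 5 of each site (before the last base), so after position 81.
Linear molecule, 1 cut → 2 fragments:
  1–81 → 81 bp
  82–96 → 15 bp
Sorted largest to smallest: 81, 15 bp.

81, 15 bp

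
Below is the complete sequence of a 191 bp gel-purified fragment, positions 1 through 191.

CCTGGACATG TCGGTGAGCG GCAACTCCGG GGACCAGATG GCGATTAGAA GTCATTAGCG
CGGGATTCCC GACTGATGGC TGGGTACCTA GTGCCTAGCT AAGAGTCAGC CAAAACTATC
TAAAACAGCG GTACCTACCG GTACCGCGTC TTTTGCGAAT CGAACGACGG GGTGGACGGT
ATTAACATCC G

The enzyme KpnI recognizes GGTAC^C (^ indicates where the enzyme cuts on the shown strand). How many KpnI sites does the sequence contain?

GGTACC occurs starting at positions 83, 130, 140.
KpnI cuts at 3 sites.

3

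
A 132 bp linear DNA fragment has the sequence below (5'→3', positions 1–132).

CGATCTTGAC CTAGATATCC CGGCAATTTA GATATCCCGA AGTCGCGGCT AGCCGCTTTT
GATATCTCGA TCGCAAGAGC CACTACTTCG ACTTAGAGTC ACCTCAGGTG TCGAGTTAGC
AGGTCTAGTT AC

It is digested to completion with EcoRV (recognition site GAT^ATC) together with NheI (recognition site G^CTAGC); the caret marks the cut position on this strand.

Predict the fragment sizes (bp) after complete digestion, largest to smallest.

69, 17, 16, 15, 15 bp

EcoRV sites (GATATC) start at positions 14, 31, 61.
EcoRV cuts after base 3 of each site, so after positions 16, 33, 63.
The NheI site (GCTAGC) starts at position 48.
NheI cuts after the first base of each site, so after position 48.
Combined cut positions: 16, 33, 48, 63.
Linear molecule, 4 cuts → 5 fragments:
  1–16 → 16 bp
  17–33 → 17 bp
  34–48 → 15 bp
  49–63 → 15 bp
  64–132 → 69 bp
Sorted largest to smallest: 69, 17, 16, 15, 15 bp.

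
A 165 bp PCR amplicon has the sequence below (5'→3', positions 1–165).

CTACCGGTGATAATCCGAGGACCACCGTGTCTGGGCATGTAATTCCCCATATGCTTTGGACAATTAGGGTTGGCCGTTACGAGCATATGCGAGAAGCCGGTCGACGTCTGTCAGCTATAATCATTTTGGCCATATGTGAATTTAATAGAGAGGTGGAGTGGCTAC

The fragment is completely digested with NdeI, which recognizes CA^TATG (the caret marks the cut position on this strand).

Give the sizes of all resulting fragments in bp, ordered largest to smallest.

49, 47, 36, 33 bp

NdeI sites (CATATG) start at positions 48, 84, 131.
NdeI cuts after base 2 of each site, so after positions 49, 85, 132.
Linear molecule, 3 cuts → 4 fragments:
  1–49 → 49 bp
  50–85 → 36 bp
  86–132 → 47 bp
  133–165 → 33 bp
Sorted largest to smallest: 49, 47, 36, 33 bp.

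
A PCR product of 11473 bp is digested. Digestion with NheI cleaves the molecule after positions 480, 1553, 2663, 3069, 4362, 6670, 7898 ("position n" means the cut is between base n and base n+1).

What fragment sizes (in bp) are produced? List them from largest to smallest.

Linear molecule, 7 cuts → 8 fragments:
  480 − 0 = 480 bp
  1553 − 480 = 1073 bp
  2663 − 1553 = 1110 bp
  3069 − 2663 = 406 bp
  4362 − 3069 = 1293 bp
  6670 − 4362 = 2308 bp
  7898 − 6670 = 1228 bp
  11473 − 7898 = 3575 bp
Sorted largest to smallest: 3575, 2308, 1293, 1228, 1110, 1073, 480, 406 bp.

3575, 2308, 1293, 1228, 1110, 1073, 480, 406 bp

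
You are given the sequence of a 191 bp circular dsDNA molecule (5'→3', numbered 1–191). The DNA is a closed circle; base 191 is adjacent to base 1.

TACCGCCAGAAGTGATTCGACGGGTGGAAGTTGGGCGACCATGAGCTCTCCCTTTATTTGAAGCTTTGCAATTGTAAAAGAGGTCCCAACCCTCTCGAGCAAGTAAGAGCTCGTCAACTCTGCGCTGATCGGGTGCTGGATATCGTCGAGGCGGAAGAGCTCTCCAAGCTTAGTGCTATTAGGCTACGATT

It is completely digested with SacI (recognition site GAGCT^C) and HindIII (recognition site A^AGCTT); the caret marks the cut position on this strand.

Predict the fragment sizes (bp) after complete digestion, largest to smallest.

72, 50, 50, 14, 5 bp

SacI sites (GAGCTC) start at positions 43, 107, 157.
SacI cuts after base 5 of each site (before the last base), so after positions 47, 111, 161.
HindIII sites (AAGCTT) start at positions 61, 166.
HindIII cuts after the first base of each site, so after positions 61, 166.
Combined cut positions: 47, 61, 111, 161, 166.
Circular molecule, 5 cuts → 5 fragments:
  48–61 → 14 bp
  62–111 → 50 bp
  112–161 → 50 bp
  162–166 → 5 bp
  167–191 then 1–47 → 25 + 47 = 72 bp
Sorted largest to smallest: 72, 50, 50, 14, 5 bp.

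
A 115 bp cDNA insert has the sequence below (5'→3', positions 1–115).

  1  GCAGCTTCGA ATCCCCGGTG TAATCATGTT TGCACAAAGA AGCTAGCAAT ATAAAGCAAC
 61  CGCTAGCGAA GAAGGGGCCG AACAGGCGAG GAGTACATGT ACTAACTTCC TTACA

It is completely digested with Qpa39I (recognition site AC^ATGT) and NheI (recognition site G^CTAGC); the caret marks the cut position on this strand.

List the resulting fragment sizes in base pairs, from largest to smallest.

42, 34, 20, 19 bp

The Qpa39I site (ACATGT) starts at position 95.
Qpa39I cuts after base 2 of each site, so after position 96.
NheI sites (GCTAGC) start at positions 42, 62.
NheI cuts after the first base of each site, so after positions 42, 62.
Combined cut positions: 42, 62, 96.
Linear molecule, 3 cuts → 4 fragments:
  1–42 → 42 bp
  43–62 → 20 bp
  63–96 → 34 bp
  97–115 → 19 bp
Sorted largest to smallest: 42, 34, 20, 19 bp.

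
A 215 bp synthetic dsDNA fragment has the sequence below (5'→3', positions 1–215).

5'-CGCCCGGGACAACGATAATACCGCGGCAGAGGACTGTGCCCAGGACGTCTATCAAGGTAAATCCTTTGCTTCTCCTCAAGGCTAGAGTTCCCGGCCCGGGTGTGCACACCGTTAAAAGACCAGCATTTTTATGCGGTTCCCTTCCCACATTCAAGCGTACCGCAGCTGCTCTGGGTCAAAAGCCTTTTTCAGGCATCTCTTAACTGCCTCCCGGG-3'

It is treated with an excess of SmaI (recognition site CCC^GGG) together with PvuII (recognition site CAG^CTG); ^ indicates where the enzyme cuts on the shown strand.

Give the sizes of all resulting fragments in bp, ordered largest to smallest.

92, 68, 47, 5, 3 bp

SmaI sites (CCCGGG) start at positions 3, 95, 210.
SmaI cuts after base 3 of each site, so after positions 5, 97, 212.
The PvuII site (CAGCTG) starts at position 163.
PvuII cuts after base 3 of each site, so after position 165.
Combined cut positions: 5, 97, 165, 212.
Linear molecule, 4 cuts → 5 fragments:
  1–5 → 5 bp
  6–97 → 92 bp
  98–165 → 68 bp
  166–212 → 47 bp
  213–215 → 3 bp
Sorted largest to smallest: 92, 68, 47, 5, 3 bp.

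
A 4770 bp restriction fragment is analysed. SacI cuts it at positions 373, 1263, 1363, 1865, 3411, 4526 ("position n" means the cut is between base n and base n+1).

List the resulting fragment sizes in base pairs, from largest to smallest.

1546, 1115, 890, 502, 373, 244, 100 bp

Linear molecule, 6 cuts → 7 fragments:
  373 − 0 = 373 bp
  1263 − 373 = 890 bp
  1363 − 1263 = 100 bp
  1865 − 1363 = 502 bp
  3411 − 1865 = 1546 bp
  4526 − 3411 = 1115 bp
  4770 − 4526 = 244 bp
Sorted largest to smallest: 1546, 1115, 890, 502, 373, 244, 100 bp.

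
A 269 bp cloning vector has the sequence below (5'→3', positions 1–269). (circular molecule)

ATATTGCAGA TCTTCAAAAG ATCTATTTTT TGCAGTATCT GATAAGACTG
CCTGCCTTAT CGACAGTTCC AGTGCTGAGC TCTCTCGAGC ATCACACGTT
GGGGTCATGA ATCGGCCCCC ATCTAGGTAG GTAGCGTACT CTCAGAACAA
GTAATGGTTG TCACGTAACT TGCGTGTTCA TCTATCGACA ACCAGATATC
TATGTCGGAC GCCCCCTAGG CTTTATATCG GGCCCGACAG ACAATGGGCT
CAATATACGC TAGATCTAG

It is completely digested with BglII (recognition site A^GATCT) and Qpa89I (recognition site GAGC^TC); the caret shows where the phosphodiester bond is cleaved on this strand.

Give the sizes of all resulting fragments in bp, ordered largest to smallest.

182, 61, 15, 11 bp

BglII sites (AGATCT) start at positions 8, 19, 262.
BglII cuts after the first base of each site, so after positions 8, 19, 262.
The Qpa89I site (GAGCTC) starts at position 77.
Qpa89I cuts after base 4 of each site, so after position 80.
Combined cut positions: 8, 19, 80, 262.
Circular molecule, 4 cuts → 4 fragments:
  9–19 → 11 bp
  20–80 → 61 bp
  81–262 → 182 bp
  263–269 then 1–8 → 7 + 8 = 15 bp
Sorted largest to smallest: 182, 61, 15, 11 bp.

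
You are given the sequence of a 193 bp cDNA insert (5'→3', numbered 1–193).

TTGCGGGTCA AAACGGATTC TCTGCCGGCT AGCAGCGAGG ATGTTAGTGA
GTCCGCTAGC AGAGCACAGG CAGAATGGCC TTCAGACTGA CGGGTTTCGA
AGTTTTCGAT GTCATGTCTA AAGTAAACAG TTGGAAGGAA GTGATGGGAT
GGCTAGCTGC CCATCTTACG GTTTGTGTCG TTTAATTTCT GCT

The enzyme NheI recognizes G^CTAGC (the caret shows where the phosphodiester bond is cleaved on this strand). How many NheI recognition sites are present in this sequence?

GCTAGC occurs starting at positions 28, 55, 152.
NheI cuts at 3 sites.

3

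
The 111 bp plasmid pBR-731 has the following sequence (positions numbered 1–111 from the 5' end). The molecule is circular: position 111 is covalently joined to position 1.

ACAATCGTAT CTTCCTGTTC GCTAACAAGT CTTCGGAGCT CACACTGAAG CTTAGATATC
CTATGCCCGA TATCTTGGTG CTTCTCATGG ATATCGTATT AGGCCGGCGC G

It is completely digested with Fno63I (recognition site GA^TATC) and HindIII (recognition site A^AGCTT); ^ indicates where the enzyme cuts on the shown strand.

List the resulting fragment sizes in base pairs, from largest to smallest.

Fno63I sites (GATATC) start at positions 55, 69, 90.
Fno63I cuts after base 2 of each site, so after positions 56, 70, 91.
The HindIII site (AAGCTT) starts at position 48.
HindIII cuts after the first base of each site, so after position 48.
Combined cut positions: 48, 56, 70, 91.
Circular molecule, 4 cuts → 4 fragments:
  49–56 → 8 bp
  57–70 → 14 bp
  71–91 → 21 bp
  92–111 then 1–48 → 20 + 48 = 68 bp
Sorted largest to smallest: 68, 21, 14, 8 bp.

68, 21, 14, 8 bp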